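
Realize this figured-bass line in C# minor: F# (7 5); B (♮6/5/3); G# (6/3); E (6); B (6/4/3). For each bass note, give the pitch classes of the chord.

F# (7/5/3): F#, A, C#, E.
B (♮6/5/3): B, D#, F#, G.
G# (6/3): G#, B, E.
E (6/3): E, G#, C#.
B (6/4/3): B, D#, E, G#.

F#, A, C#, E | B, D#, F#, G | G#, B, E | E, G#, C# | B, D#, E, G#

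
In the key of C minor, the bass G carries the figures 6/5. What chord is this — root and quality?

Eb major seventh

The figures 6/5 indicate a seventh chord in first inversion.
In first inversion the root lies a sixth above the bass: a sixth above G in C minor is Eb.
The chord tones are G, Bb, D, Eb, giving Eb major seventh.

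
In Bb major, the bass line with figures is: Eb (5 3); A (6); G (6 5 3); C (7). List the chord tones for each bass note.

Eb, G, Bb | A, C, F | G, Bb, D, Eb | C, Eb, G, Bb

Eb (5/3): Eb, G, Bb.
A (6/3): A, C, F.
G (6/5/3): G, Bb, D, Eb.
C (7/5/3): C, Eb, G, Bb.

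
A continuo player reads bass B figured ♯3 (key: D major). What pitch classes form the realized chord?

B, D#, F#

The written figures ♯3 are shorthand for 5/3: the 5 is implied.
A third above B in this key is D, raised to D# by the sharp.
A fifth above B in this key is F#.
Together with the bass B, this spells B major in root position.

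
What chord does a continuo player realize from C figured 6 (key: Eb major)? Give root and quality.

Ab major

The figures 6 indicate a triad in first inversion.
In first inversion the root lies a sixth above the bass: a sixth above C in Eb major is Ab.
The chord tones are C, Eb, Ab, giving Ab major.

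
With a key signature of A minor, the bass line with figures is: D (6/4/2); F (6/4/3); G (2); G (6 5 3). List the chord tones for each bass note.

D, E, G, B | F, A, B, D | G, A, C, E | G, B, D, E

D (6/4/2): D, E, G, B.
F (6/4/3): F, A, B, D.
G (6/4/2): G, A, C, E.
G (6/5/3): G, B, D, E.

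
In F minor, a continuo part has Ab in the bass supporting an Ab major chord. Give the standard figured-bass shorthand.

no figures

Ab is the root of Ab major, so the chord is in root position.
A triad in root position is figured 5/3, conventionally abbreviated (no figures — root-position triad).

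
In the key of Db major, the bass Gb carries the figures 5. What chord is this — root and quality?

The figures 5 indicate a triad in root position.
In root position the bass is the root, so the root is Gb.
The chord tones are Gb, Bb, Db, giving Gb major.

Gb major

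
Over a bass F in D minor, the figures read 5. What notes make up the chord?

The written figures 5 are shorthand for 5/3: the 3 is implied.
A third above F in this key is A.
A fifth above F in this key is C.
Together with the bass F, this spells F major in root position.

F, A, C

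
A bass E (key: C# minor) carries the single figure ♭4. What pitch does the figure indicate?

Counting 3 letter steps above E lands on A; in C# minor, that letter is A.
The b4 figure lowers it a semitone, giving Ab.

Ab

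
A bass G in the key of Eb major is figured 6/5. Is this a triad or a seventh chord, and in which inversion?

seventh chord, first inversion

6/5 is shorthand for 6/5/3.
Intervals of 6/5/3 above the bass form a seventh chord; the bass is the third, so this is first inversion.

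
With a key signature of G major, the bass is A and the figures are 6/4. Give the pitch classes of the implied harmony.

A fourth above A in this key is D.
A sixth above A in this key is F#.
Together with the bass A, this spells D major in second inversion.

A, D, F#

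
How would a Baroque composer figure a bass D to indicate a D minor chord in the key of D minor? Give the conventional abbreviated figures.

D is the root of D minor, so the chord is in root position.
A triad in root position is figured 5/3, conventionally abbreviated (no figures — root-position triad).

no figures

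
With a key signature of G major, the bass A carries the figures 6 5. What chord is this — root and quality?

F# half-diminished seventh

The figures 6 5 indicate a seventh chord in first inversion.
In first inversion the root lies a sixth above the bass: a sixth above A in G major is F#.
The chord tones are A, C, E, F#, giving F# half-diminished seventh.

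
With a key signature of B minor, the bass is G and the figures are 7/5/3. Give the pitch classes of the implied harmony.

A third above G in this key is B.
A fifth above G in this key is D.
A seventh above G in this key is F#.
Together with the bass G, this spells G major seventh in root position.

G, B, D, F#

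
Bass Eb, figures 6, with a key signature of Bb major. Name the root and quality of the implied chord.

The figures 6 indicate a triad in first inversion.
In first inversion the root lies a sixth above the bass: a sixth above Eb in Bb major is C.
The chord tones are Eb, G, C, giving C minor.

C minor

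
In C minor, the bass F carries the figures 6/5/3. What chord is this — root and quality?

The figures 6/5/3 indicate a seventh chord in first inversion.
In first inversion the root lies a sixth above the bass: a sixth above F in C minor is D.
The chord tones are F, Ab, C, D, giving D half-diminished seventh.

D half-diminished seventh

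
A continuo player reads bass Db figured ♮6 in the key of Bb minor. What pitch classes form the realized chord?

Db, F, B

The written figures ♮6 are shorthand for 6/3: the 3 is implied.
A third above Db in this key is F.
A sixth above Db in this key is Bb, made natural (B) by the ♮ figure.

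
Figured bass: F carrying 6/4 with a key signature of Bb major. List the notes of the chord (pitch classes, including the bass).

F, Bb, D

A fourth above F in this key is Bb.
A sixth above F in this key is D.
Together with the bass F, this spells Bb major in second inversion.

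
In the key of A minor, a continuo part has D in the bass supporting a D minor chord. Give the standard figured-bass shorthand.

no figures

D is the root of D minor, so the chord is in root position.
A triad in root position is figured 5/3, conventionally abbreviated (no figures — root-position triad).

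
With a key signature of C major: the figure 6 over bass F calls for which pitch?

Counting 5 letter steps above F lands on D; in C major, that letter is D.

D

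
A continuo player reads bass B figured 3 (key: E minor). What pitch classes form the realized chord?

The written figures 3 are shorthand for 5/3: the 5 is implied.
A third above B in this key is D.
A fifth above B in this key is F#.
Together with the bass B, this spells B minor in root position.

B, D, F#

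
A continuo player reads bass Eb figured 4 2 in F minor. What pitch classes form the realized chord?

The written figures 4 2 are shorthand for 6/4/2: the 6 is implied.
A second above Eb in this key is F.
A fourth above Eb in this key is Ab.
A sixth above Eb in this key is C.
Together with the bass Eb, this spells F minor seventh in third inversion.

Eb, F, Ab, C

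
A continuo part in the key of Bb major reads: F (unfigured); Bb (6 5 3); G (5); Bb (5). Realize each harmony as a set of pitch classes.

F (5/3): F, A, C.
Bb (6/5/3): Bb, D, F, G.
G (5/3): G, Bb, D.
Bb (5/3): Bb, D, F.

F, A, C | Bb, D, F, G | G, Bb, D | Bb, D, F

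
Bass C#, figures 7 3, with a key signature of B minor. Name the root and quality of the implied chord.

The figures 7 3 indicate a seventh chord in root position.
In root position the bass is the root, so the root is C#.
The chord tones are C#, E, G, B, giving C# half-diminished seventh.

C# half-diminished seventh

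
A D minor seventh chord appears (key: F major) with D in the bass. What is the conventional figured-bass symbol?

7

D is the root of D minor seventh, so the chord is in root position.
A seventh chord in root position is figured 7/5/3, conventionally abbreviated 7.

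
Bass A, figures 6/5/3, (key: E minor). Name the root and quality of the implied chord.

F# half-diminished seventh

The figures 6/5/3 indicate a seventh chord in first inversion.
In first inversion the root lies a sixth above the bass: a sixth above A in E minor is F#.
The chord tones are A, C, E, F#, giving F# half-diminished seventh.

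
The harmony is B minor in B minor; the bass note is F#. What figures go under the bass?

6/4

F# is the fifth of B minor, so the chord is in second inversion.
A triad in second inversion is figured 6/4, conventionally abbreviated 6/4.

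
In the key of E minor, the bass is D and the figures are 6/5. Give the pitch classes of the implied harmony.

D, F#, A, B

The written figures 6/5 are shorthand for 6/5/3: the 3 is implied.
A third above D in this key is F#.
A fifth above D in this key is A.
A sixth above D in this key is B.
Together with the bass D, this spells B minor seventh in first inversion.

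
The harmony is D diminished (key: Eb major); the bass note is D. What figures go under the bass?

D is the root of D diminished, so the chord is in root position.
A triad in root position is figured 5/3, conventionally abbreviated (no figures — root-position triad).

no figures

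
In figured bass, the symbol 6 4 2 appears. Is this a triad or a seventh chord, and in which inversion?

seventh chord, third inversion

Intervals of 6/4/2 above the bass form a seventh chord; the bass is the seventh, so this is third inversion.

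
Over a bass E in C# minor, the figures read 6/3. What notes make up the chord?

A third above E in this key is G#.
A sixth above E in this key is C#.
Together with the bass E, this spells C# minor in first inversion.

E, G#, C#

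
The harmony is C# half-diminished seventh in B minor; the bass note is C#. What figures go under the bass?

C# is the root of C# half-diminished seventh, so the chord is in root position.
A seventh chord in root position is figured 7/5/3, conventionally abbreviated 7.

7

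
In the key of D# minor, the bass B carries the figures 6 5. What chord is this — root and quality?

The figures 6 5 indicate a seventh chord in first inversion.
In first inversion the root lies a sixth above the bass: a sixth above B in D# minor is G#.
The chord tones are B, D#, F#, G#, giving G# minor seventh.

G# minor seventh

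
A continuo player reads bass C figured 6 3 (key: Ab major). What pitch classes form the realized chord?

A third above C in this key is Eb.
A sixth above C in this key is Ab.
Together with the bass C, this spells Ab major in first inversion.

C, Eb, Ab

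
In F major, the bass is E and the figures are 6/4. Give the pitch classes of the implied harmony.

A fourth above E in this key is A.
A sixth above E in this key is C.
Together with the bass E, this spells A minor in second inversion.

E, A, C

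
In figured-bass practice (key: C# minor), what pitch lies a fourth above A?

D#

Counting 3 letter steps above A lands on D; in C# minor, that letter is D#.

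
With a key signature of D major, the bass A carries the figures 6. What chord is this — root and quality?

F# minor

The figures 6 indicate a triad in first inversion.
In first inversion the root lies a sixth above the bass: a sixth above A in D major is F#.
The chord tones are A, C#, F#, giving F# minor.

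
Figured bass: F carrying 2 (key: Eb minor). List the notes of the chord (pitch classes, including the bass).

The written figures 2 are shorthand for 6/4/2: the 6/4 are implied.
A second above F in this key is Gb.
A fourth above F in this key is Bb.
A sixth above F in this key is Db.
Together with the bass F, this spells Gb major seventh in third inversion.

F, Gb, Bb, Db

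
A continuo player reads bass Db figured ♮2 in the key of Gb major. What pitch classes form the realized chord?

Db, E, Gb, Bb

The written figures ♮2 are shorthand for 6/4/2: the 6/4 are implied.
A second above Db in this key is Eb, made natural (E) by the ♮ figure.
A fourth above Db in this key is Gb.
A sixth above Db in this key is Bb.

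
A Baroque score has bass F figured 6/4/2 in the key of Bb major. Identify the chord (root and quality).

The figures 6/4/2 indicate a seventh chord in third inversion.
In third inversion the root lies a second above the bass: a second above F in Bb major is G.
The chord tones are F, G, Bb, D, giving G minor seventh.

G minor seventh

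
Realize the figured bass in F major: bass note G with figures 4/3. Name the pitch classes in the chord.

G, Bb, C, E

The written figures 4/3 are shorthand for 6/4/3: the 6 is implied.
A third above G in this key is Bb.
A fourth above G in this key is C.
A sixth above G in this key is E.
Together with the bass G, this spells C dominant seventh in second inversion.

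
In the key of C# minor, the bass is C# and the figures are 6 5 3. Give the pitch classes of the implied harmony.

A third above C# in this key is E.
A fifth above C# in this key is G#.
A sixth above C# in this key is A.
Together with the bass C#, this spells A major seventh in first inversion.

C#, E, G#, A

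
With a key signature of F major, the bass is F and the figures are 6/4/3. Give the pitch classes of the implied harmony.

F, A, Bb, D

A third above F in this key is A.
A fourth above F in this key is Bb.
A sixth above F in this key is D.
Together with the bass F, this spells Bb major seventh in second inversion.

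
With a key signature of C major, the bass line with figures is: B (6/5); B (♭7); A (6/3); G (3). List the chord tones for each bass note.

B (6/5/3): B, D, F, G.
B (b7/5/3): B, D, F, Ab.
A (6/3): A, C, F.
G (5/3): G, B, D.

B, D, F, G | B, D, F, Ab | A, C, F | G, B, D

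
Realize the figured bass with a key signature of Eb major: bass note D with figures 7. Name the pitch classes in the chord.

The written figures 7 are shorthand for 7/5/3: the 5/3 are implied.
A third above D in this key is F.
A fifth above D in this key is Ab.
A seventh above D in this key is C.
Together with the bass D, this spells D half-diminished seventh in root position.

D, F, Ab, C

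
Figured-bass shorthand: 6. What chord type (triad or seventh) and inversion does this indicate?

triad, first inversion

6 is shorthand for 6/3.
Intervals of 6/3 above the bass form a triad; the bass is the third, so this is first inversion.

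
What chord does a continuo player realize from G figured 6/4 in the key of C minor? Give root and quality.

The figures 6/4 indicate a triad in second inversion.
In second inversion the root lies a fourth above the bass: a fourth above G in C minor is C.
The chord tones are G, C, Eb, giving C minor.

C minor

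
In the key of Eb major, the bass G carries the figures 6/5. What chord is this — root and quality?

Eb major seventh

The figures 6/5 indicate a seventh chord in first inversion.
In first inversion the root lies a sixth above the bass: a sixth above G in Eb major is Eb.
The chord tones are G, Bb, D, Eb, giving Eb major seventh.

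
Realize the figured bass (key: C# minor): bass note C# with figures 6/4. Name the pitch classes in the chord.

A fourth above C# in this key is F#.
A sixth above C# in this key is A.
Together with the bass C#, this spells F# minor in second inversion.

C#, F#, A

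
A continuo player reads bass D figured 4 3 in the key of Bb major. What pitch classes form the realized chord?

The written figures 4 3 are shorthand for 6/4/3: the 6 is implied.
A third above D in this key is F.
A fourth above D in this key is G.
A sixth above D in this key is Bb.
Together with the bass D, this spells G minor seventh in second inversion.

D, F, G, Bb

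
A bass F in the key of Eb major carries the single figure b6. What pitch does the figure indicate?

Counting 5 letter steps above F lands on D; in Eb major, that letter is D.
The b6 figure lowers it a semitone, giving Db.

Db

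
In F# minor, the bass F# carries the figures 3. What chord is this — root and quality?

The figures 3 indicate a triad in root position.
In root position the bass is the root, so the root is F#.
The chord tones are F#, A, C#, giving F# minor.

F# minor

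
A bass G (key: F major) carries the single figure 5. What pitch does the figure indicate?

D

Counting 4 letter steps above G lands on D; in F major, that letter is D.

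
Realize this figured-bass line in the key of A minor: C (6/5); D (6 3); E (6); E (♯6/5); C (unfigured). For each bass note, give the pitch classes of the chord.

C, E, G, A | D, F, B | E, G, C | E, G, B, C# | C, E, G

C (6/5/3): C, E, G, A.
D (6/3): D, F, B.
E (6/3): E, G, C.
E (#6/5/3): E, G, B, C#.
C (5/3): C, E, G.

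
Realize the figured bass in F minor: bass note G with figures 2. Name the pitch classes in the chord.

The written figures 2 are shorthand for 6/4/2: the 6/4 are implied.
A second above G in this key is Ab.
A fourth above G in this key is C.
A sixth above G in this key is Eb.
Together with the bass G, this spells Ab major seventh in third inversion.

G, Ab, C, Eb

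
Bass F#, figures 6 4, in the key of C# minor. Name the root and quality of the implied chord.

The figures 6 4 indicate a triad in second inversion.
In second inversion the root lies a fourth above the bass: a fourth above F# in C# minor is B.
The chord tones are F#, B, D#, giving B major.

B major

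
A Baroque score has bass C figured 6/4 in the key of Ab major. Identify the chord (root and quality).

F minor

The figures 6/4 indicate a triad in second inversion.
In second inversion the root lies a fourth above the bass: a fourth above C in Ab major is F.
The chord tones are C, F, Ab, giving F minor.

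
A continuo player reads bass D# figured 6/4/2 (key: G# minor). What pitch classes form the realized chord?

A second above D# in this key is E.
A fourth above D# in this key is G#.
A sixth above D# in this key is B.
Together with the bass D#, this spells E major seventh in third inversion.

D#, E, G#, B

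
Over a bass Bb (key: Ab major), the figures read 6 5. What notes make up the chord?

Bb, Db, F, G

The written figures 6 5 are shorthand for 6/5/3: the 3 is implied.
A third above Bb in this key is Db.
A fifth above Bb in this key is F.
A sixth above Bb in this key is G.
Together with the bass Bb, this spells G half-diminished seventh in first inversion.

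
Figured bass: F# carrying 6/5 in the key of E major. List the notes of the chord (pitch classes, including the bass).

The written figures 6/5 are shorthand for 6/5/3: the 3 is implied.
A third above F# in this key is A.
A fifth above F# in this key is C#.
A sixth above F# in this key is D#.
Together with the bass F#, this spells D# half-diminished seventh in first inversion.

F#, A, C#, D#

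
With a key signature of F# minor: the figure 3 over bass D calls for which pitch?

F#

Counting 2 letter steps above D lands on F; in F# minor, that letter is F#.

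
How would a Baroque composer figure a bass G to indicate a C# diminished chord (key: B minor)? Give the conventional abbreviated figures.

G is the fifth of C# diminished, so the chord is in second inversion.
A triad in second inversion is figured 6/4, conventionally abbreviated 6/4.

6/4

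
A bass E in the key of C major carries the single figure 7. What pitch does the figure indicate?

Counting 6 letter steps above E lands on D; in C major, that letter is D.

D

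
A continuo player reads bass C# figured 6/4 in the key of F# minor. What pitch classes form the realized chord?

C#, F#, A

A fourth above C# in this key is F#.
A sixth above C# in this key is A.
Together with the bass C#, this spells F# minor in second inversion.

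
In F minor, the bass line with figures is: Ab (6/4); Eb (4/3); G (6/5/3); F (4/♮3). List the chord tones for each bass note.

Ab (6/4): Ab, Db, F.
Eb (6/4/3): Eb, G, Ab, C.
G (6/5/3): G, Bb, Db, Eb.
F (6/4/♮3): F, A, Bb, Db.

Ab, Db, F | Eb, G, Ab, C | G, Bb, Db, Eb | F, A, Bb, Db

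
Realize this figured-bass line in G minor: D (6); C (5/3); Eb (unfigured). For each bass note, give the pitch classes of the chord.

D (6/3): D, F, Bb.
C (5/3): C, Eb, G.
Eb (5/3): Eb, G, Bb.

D, F, Bb | C, Eb, G | Eb, G, Bb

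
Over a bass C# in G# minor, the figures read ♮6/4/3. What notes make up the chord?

A third above C# in this key is E.
A fourth above C# in this key is F#.
A sixth above C# in this key is A#, made natural (A) by the ♮ figure.
Together with the bass C#, this spells F# minor seventh in second inversion.

C#, E, F#, A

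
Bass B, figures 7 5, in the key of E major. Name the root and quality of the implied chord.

B dominant seventh

The figures 7 5 indicate a seventh chord in root position.
In root position the bass is the root, so the root is B.
The chord tones are B, D#, F#, A, giving B dominant seventh.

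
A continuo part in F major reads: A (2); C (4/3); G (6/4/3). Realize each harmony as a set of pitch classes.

A (6/4/2): A, Bb, D, F.
C (6/4/3): C, E, F, A.
G (6/4/3): G, Bb, C, E.

A, Bb, D, F | C, E, F, A | G, Bb, C, E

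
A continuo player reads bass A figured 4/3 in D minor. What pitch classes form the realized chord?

A, C, D, F

The written figures 4/3 are shorthand for 6/4/3: the 6 is implied.
A third above A in this key is C.
A fourth above A in this key is D.
A sixth above A in this key is F.
Together with the bass A, this spells D minor seventh in second inversion.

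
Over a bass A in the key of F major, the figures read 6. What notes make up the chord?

A, C, F

The written figures 6 are shorthand for 6/3: the 3 is implied.
A third above A in this key is C.
A sixth above A in this key is F.
Together with the bass A, this spells F major in first inversion.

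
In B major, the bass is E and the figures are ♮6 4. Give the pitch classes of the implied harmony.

A fourth above E in this key is A#.
A sixth above E in this key is C#, made natural (C) by the ♮ figure.

E, A#, C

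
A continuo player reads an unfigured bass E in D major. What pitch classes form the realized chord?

An unfigured bass implies 5/3.
A third above E in this key is G.
A fifth above E in this key is B.
Together with the bass E, this spells E minor in root position.

E, G, B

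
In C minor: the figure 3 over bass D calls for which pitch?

Counting 2 letter steps above D lands on F; in C minor, that letter is F.

F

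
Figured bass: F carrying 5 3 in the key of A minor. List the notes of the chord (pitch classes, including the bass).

A third above F in this key is A.
A fifth above F in this key is C.
Together with the bass F, this spells F major in root position.

F, A, C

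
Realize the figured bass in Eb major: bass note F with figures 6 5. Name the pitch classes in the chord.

F, Ab, C, D

The written figures 6 5 are shorthand for 6/5/3: the 3 is implied.
A third above F in this key is Ab.
A fifth above F in this key is C.
A sixth above F in this key is D.
Together with the bass F, this spells D half-diminished seventh in first inversion.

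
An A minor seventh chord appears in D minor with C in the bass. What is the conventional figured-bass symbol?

6/5

C is the third of A minor seventh, so the chord is in first inversion.
A seventh chord in first inversion is figured 6/5/3, conventionally abbreviated 6/5.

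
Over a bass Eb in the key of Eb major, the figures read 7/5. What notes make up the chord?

Eb, G, Bb, D

The written figures 7/5 are shorthand for 7/5/3: the 3 is implied.
A third above Eb in this key is G.
A fifth above Eb in this key is Bb.
A seventh above Eb in this key is D.
Together with the bass Eb, this spells Eb major seventh in root position.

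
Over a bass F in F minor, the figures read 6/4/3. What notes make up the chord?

A third above F in this key is Ab.
A fourth above F in this key is Bb.
A sixth above F in this key is Db.
Together with the bass F, this spells Bb minor seventh in second inversion.

F, Ab, Bb, Db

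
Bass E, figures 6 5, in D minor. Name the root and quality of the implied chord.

C dominant seventh

The figures 6 5 indicate a seventh chord in first inversion.
In first inversion the root lies a sixth above the bass: a sixth above E in D minor is C.
The chord tones are E, G, Bb, C, giving C dominant seventh.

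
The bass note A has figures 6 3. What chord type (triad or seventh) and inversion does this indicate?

Intervals of 6/3 above the bass form a triad; the bass is the third, so this is first inversion.

triad, first inversion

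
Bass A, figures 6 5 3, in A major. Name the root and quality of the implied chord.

F# minor seventh

The figures 6 5 3 indicate a seventh chord in first inversion.
In first inversion the root lies a sixth above the bass: a sixth above A in A major is F#.
The chord tones are A, C#, E, F#, giving F# minor seventh.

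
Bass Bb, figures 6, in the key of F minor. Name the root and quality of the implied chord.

The figures 6 indicate a triad in first inversion.
In first inversion the root lies a sixth above the bass: a sixth above Bb in F minor is G.
The chord tones are Bb, Db, G, giving G diminished.

G diminished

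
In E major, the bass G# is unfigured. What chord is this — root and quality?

An unfigured bass indicates a triad in root position.
In root position the bass is the root, so the root is G#.
The chord tones are G#, B, D#, giving G# minor.

G# minor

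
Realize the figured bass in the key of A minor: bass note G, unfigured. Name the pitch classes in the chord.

An unfigured bass implies 5/3.
A third above G in this key is B.
A fifth above G in this key is D.
Together with the bass G, this spells G major in root position.

G, B, D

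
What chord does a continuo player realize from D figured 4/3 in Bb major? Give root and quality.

The figures 4/3 indicate a seventh chord in second inversion.
In second inversion the root lies a fourth above the bass: a fourth above D in Bb major is G.
The chord tones are D, F, G, Bb, giving G minor seventh.

G minor seventh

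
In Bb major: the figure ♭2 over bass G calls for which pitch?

Ab

Counting 1 letter step above G lands on A; in Bb major, that letter is A.
The b2 figure lowers it a semitone, giving Ab.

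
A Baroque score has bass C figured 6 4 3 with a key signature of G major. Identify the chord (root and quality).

F# half-diminished seventh

The figures 6 4 3 indicate a seventh chord in second inversion.
In second inversion the root lies a fourth above the bass: a fourth above C in G major is F#.
The chord tones are C, E, F#, A, giving F# half-diminished seventh.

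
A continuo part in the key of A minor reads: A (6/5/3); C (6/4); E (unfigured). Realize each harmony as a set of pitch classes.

A, C, E, F | C, F, A | E, G, B

A (6/5/3): A, C, E, F.
C (6/4): C, F, A.
E (5/3): E, G, B.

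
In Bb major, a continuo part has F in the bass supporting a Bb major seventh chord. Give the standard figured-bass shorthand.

4/3

F is the fifth of Bb major seventh, so the chord is in second inversion.
A seventh chord in second inversion is figured 6/4/3, conventionally abbreviated 4/3.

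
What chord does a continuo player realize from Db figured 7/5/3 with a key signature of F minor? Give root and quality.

Db major seventh

The figures 7/5/3 indicate a seventh chord in root position.
In root position the bass is the root, so the root is Db.
The chord tones are Db, F, Ab, C, giving Db major seventh.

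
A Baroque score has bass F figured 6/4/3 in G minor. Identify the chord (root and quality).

The figures 6/4/3 indicate a seventh chord in second inversion.
In second inversion the root lies a fourth above the bass: a fourth above F in G minor is Bb.
The chord tones are F, A, Bb, D, giving Bb major seventh.

Bb major seventh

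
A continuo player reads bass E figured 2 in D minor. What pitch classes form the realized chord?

The written figures 2 are shorthand for 6/4/2: the 6/4 are implied.
A second above E in this key is F.
A fourth above E in this key is A.
A sixth above E in this key is C.
Together with the bass E, this spells F major seventh in third inversion.

E, F, A, C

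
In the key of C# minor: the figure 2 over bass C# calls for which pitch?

D#

Counting 1 letter step above C# lands on D; in C# minor, that letter is D#.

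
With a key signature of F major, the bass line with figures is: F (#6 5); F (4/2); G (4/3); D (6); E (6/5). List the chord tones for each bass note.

F (#6/5/3): F, A, C, D#.
F (6/4/2): F, G, Bb, D.
G (6/4/3): G, Bb, C, E.
D (6/3): D, F, Bb.
E (6/5/3): E, G, Bb, C.

F, A, C, D# | F, G, Bb, D | G, Bb, C, E | D, F, Bb | E, G, Bb, C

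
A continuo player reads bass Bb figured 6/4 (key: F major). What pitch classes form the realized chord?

A fourth above Bb in this key is E.
A sixth above Bb in this key is G.
Together with the bass Bb, this spells E diminished in second inversion.

Bb, E, G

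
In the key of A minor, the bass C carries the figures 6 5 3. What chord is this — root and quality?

A minor seventh

The figures 6 5 3 indicate a seventh chord in first inversion.
In first inversion the root lies a sixth above the bass: a sixth above C in A minor is A.
The chord tones are C, E, G, A, giving A minor seventh.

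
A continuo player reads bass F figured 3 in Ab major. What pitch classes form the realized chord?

The written figures 3 are shorthand for 5/3: the 5 is implied.
A third above F in this key is Ab.
A fifth above F in this key is C.
Together with the bass F, this spells F minor in root position.

F, Ab, C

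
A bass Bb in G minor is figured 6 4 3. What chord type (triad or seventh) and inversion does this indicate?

Intervals of 6/4/3 above the bass form a seventh chord; the bass is the fifth, so this is second inversion.

seventh chord, second inversion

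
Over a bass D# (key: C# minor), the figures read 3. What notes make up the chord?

The written figures 3 are shorthand for 5/3: the 5 is implied.
A third above D# in this key is F#.
A fifth above D# in this key is A.
Together with the bass D#, this spells D# diminished in root position.

D#, F#, A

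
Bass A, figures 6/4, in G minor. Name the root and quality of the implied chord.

The figures 6/4 indicate a triad in second inversion.
In second inversion the root lies a fourth above the bass: a fourth above A in G minor is D.
The chord tones are A, D, F, giving D minor.

D minor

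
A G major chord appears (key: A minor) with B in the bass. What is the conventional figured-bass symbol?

B is the third of G major, so the chord is in first inversion.
A triad in first inversion is figured 6/3, conventionally abbreviated 6.

6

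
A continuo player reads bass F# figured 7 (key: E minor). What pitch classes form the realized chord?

F#, A, C, E

The written figures 7 are shorthand for 7/5/3: the 5/3 are implied.
A third above F# in this key is A.
A fifth above F# in this key is C.
A seventh above F# in this key is E.
Together with the bass F#, this spells F# half-diminished seventh in root position.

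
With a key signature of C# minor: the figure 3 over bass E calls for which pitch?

Counting 2 letter steps above E lands on G; in C# minor, that letter is G#.

G#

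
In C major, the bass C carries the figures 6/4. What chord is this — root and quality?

F major

The figures 6/4 indicate a triad in second inversion.
In second inversion the root lies a fourth above the bass: a fourth above C in C major is F.
The chord tones are C, F, A, giving F major.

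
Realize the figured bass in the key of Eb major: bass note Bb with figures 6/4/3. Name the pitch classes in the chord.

A third above Bb in this key is D.
A fourth above Bb in this key is Eb.
A sixth above Bb in this key is G.
Together with the bass Bb, this spells Eb major seventh in second inversion.

Bb, D, Eb, G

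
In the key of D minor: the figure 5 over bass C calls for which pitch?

G

Counting 4 letter steps above C lands on G; in D minor, that letter is G.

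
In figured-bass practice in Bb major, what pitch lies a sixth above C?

Counting 5 letter steps above C lands on A; in Bb major, that letter is A.

A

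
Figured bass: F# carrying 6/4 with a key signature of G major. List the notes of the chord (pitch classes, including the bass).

A fourth above F# in this key is B.
A sixth above F# in this key is D.
Together with the bass F#, this spells B minor in second inversion.

F#, B, D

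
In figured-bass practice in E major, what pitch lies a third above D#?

Counting 2 letter steps above D# lands on F; in E major, that letter is F#.

F#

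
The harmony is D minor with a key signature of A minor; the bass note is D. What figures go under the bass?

D is the root of D minor, so the chord is in root position.
A triad in root position is figured 5/3, conventionally abbreviated (no figures — root-position triad).

no figures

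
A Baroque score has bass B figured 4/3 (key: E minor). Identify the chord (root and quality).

E minor seventh

The figures 4/3 indicate a seventh chord in second inversion.
In second inversion the root lies a fourth above the bass: a fourth above B in E minor is E.
The chord tones are B, D, E, G, giving E minor seventh.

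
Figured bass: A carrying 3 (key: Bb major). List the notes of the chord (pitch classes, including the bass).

A, C, Eb

The written figures 3 are shorthand for 5/3: the 5 is implied.
A third above A in this key is C.
A fifth above A in this key is Eb.
Together with the bass A, this spells A diminished in root position.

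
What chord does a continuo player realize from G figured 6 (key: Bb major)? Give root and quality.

Eb major

The figures 6 indicate a triad in first inversion.
In first inversion the root lies a sixth above the bass: a sixth above G in Bb major is Eb.
The chord tones are G, Bb, Eb, giving Eb major.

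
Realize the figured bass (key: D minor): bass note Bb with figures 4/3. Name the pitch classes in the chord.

Bb, D, E, G

The written figures 4/3 are shorthand for 6/4/3: the 6 is implied.
A third above Bb in this key is D.
A fourth above Bb in this key is E.
A sixth above Bb in this key is G.
Together with the bass Bb, this spells E half-diminished seventh in second inversion.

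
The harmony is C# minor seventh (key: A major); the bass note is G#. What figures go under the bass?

4/3

G# is the fifth of C# minor seventh, so the chord is in second inversion.
A seventh chord in second inversion is figured 6/4/3, conventionally abbreviated 4/3.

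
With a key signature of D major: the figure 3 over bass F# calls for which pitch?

Counting 2 letter steps above F# lands on A; in D major, that letter is A.

A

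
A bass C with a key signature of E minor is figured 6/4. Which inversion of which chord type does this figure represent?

Intervals of 6/4 above the bass form a triad; the bass is the fifth, so this is second inversion.

triad, second inversion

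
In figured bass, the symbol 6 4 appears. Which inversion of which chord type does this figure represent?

Intervals of 6/4 above the bass form a triad; the bass is the fifth, so this is second inversion.

triad, second inversion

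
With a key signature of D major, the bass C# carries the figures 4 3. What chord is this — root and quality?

F# minor seventh

The figures 4 3 indicate a seventh chord in second inversion.
In second inversion the root lies a fourth above the bass: a fourth above C# in D major is F#.
The chord tones are C#, E, F#, A, giving F# minor seventh.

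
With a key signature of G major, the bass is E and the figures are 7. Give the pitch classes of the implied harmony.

The written figures 7 are shorthand for 7/5/3: the 5/3 are implied.
A third above E in this key is G.
A fifth above E in this key is B.
A seventh above E in this key is D.
Together with the bass E, this spells E minor seventh in root position.

E, G, B, D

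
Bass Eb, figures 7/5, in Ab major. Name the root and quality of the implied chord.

Eb dominant seventh

The figures 7/5 indicate a seventh chord in root position.
In root position the bass is the root, so the root is Eb.
The chord tones are Eb, G, Bb, Db, giving Eb dominant seventh.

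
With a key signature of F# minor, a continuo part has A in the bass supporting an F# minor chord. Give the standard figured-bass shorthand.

A is the third of F# minor, so the chord is in first inversion.
A triad in first inversion is figured 6/3, conventionally abbreviated 6.

6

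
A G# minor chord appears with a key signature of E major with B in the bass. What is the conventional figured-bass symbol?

B is the third of G# minor, so the chord is in first inversion.
A triad in first inversion is figured 6/3, conventionally abbreviated 6.

6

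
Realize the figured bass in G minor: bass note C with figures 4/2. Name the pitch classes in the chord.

C, D, F, A

The written figures 4/2 are shorthand for 6/4/2: the 6 is implied.
A second above C in this key is D.
A fourth above C in this key is F.
A sixth above C in this key is A.
Together with the bass C, this spells D minor seventh in third inversion.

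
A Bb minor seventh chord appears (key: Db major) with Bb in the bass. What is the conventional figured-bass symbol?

Bb is the root of Bb minor seventh, so the chord is in root position.
A seventh chord in root position is figured 7/5/3, conventionally abbreviated 7.

7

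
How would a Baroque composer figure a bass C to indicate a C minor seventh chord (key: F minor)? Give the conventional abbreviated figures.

7

C is the root of C minor seventh, so the chord is in root position.
A seventh chord in root position is figured 7/5/3, conventionally abbreviated 7.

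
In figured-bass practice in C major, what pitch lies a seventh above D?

C

Counting 6 letter steps above D lands on C; in C major, that letter is C.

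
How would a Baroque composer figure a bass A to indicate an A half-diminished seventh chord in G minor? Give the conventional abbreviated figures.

7

A is the root of A half-diminished seventh, so the chord is in root position.
A seventh chord in root position is figured 7/5/3, conventionally abbreviated 7.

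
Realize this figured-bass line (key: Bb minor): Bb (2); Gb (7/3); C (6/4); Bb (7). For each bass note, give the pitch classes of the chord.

Bb (6/4/2): Bb, C, Eb, Gb.
Gb (7/5/3): Gb, Bb, Db, F.
C (6/4): C, F, Ab.
Bb (7/5/3): Bb, Db, F, Ab.

Bb, C, Eb, Gb | Gb, Bb, Db, F | C, F, Ab | Bb, Db, F, Ab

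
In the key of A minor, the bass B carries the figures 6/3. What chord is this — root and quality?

The figures 6/3 indicate a triad in first inversion.
In first inversion the root lies a sixth above the bass: a sixth above B in A minor is G.
The chord tones are B, D, G, giving G major.

G major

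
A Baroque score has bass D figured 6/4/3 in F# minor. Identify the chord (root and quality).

G# half-diminished seventh

The figures 6/4/3 indicate a seventh chord in second inversion.
In second inversion the root lies a fourth above the bass: a fourth above D in F# minor is G#.
The chord tones are D, F#, G#, B, giving G# half-diminished seventh.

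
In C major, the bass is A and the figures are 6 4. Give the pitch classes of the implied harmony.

A fourth above A in this key is D.
A sixth above A in this key is F.
Together with the bass A, this spells D minor in second inversion.

A, D, F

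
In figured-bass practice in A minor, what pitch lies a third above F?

Counting 2 letter steps above F lands on A; in A minor, that letter is A.

A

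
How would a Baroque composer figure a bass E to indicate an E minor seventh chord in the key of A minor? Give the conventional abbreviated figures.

7

E is the root of E minor seventh, so the chord is in root position.
A seventh chord in root position is figured 7/5/3, conventionally abbreviated 7.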